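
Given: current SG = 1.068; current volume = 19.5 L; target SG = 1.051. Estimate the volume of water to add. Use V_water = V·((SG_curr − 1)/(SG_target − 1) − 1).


V_water = 19.5·((1.068 − 1)/(1.051 − 1) − 1)

6.5000 L


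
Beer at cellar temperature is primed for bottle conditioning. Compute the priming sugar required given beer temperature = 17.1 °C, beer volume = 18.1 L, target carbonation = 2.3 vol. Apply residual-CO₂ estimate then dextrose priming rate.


residual = 14.695·(0.01821 + 0.09011·e^(−0.04·T));  sugar = (target − residual)·4.0·V
residual = 14.695·(0.01821 + 0.09011·e^(−0.04·17.1)) = 0.9358
sugar = (2.3 − 0.9358)·4.0·18.1

98.7707 g


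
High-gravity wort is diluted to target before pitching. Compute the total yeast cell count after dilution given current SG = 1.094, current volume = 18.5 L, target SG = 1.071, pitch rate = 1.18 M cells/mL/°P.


V_w = V·((SG_c−1)/(SG_t−1)−1);  °P = 259 − 259/SG_t;  cells = rate·(V+V_w)·°P
V_w = 18.5·((1.094−1)/(1.071−1)−1) = 5.9930
V_final = 18.5 + 5.9930 = 24.4930
°P = 259 − 259/1.071 = 17.1699
cells = 1.18·24.4930·17.1699

496.2401 billion cells


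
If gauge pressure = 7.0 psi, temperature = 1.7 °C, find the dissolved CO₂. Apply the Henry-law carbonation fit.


vols = (P + 14.695)·(0.01821 + 0.09011·e^(−0.04·T))
vols = (7.0 + 14.695)·(0.01821 + 0.09011·e^(−0.04·1.7))

2.2215 volumes


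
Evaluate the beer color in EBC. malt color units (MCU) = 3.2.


SRM = 1.4922·MCU^0.6859;  EBC = SRM·1.97
SRM = 1.4922·3.2^0.6859 = 3.3137
EBC = 3.3137·1.97

6.5279 EBC


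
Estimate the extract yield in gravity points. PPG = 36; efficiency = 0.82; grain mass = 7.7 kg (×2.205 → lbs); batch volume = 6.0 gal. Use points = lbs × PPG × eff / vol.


lbs = 7.7 × 2.205 = 16.9785
points = 16.9785 × 36 × 0.82 / 6.0

83.5342 points


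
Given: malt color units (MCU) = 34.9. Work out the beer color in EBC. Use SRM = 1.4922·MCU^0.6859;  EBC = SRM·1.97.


SRM = 1.4922·34.9^0.6859 = 17.0628
EBC = 17.0628·1.97

33.6138 EBC


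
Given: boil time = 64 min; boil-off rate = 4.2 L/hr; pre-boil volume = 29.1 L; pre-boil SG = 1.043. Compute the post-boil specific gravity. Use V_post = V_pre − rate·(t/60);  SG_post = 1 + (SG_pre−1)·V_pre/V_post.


V_post = 29.1 − 4.2·(64/60) = 24.6200
SG_post = 1 + (1.043 − 1)·29.1/24.6200

1.0508


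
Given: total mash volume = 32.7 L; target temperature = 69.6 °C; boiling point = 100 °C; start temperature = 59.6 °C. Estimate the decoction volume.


V_dec = V_total·(T_target − T_start)/(T_boil − T_start)
V_dec = 32.7·(69.6 − 59.6)/(100 − 59.6)

8.0941 L


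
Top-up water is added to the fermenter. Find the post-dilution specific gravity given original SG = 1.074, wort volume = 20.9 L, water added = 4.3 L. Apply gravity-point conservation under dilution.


SG_new = 1 + (SG_old − 1)·V_old/(V_old + V_water)
pts = (1.074 − 1)·1000·20.9/(20.9 + 4.3) = 61.3730
SG_new = 1 + 61.3730/1000

1.0614


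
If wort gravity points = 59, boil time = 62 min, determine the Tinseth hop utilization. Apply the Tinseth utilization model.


U = 1.65·0.000125^(GP/1000) · (1 − e^(−0.04·t))/4.15
bigness = 1.65·0.000125^(59/1000) = 0.9710
boil_factor = (1 − e^(−0.04·62))/4.15 = 0.2208
U = 0.9710 · 0.2208

0.2144


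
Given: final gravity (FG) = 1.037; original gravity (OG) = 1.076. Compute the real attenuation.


AA = (OG−FG)/(OG−1)·100;  RA = AA·0.8192
AA = (1.076 − 1.037)/(1.076 − 1)·100 = 51.3158
RA = 51.3158·0.8192

42.0379 %


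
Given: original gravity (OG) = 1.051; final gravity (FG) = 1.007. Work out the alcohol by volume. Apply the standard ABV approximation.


ABV = (OG − FG) · 131.25
ABV = (1.051 − 1.007) · 131.25

5.7750 % ABV


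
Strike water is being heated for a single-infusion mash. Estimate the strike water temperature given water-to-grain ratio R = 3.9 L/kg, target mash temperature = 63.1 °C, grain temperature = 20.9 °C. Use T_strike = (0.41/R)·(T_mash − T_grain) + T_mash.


T_strike = (0.41/3.9)·(63.1 − 20.9) + 63.1

67.5364 °C


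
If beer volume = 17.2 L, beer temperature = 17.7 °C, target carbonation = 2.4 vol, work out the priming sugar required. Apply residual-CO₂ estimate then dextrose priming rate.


residual = 14.695·(0.01821 + 0.09011·e^(−0.04·T));  sugar = (target − residual)·4.0·V
residual = 14.695·(0.01821 + 0.09011·e^(−0.04·17.7)) = 0.9199
sugar = (2.4 − 0.9199)·4.0·17.2

101.8296 g


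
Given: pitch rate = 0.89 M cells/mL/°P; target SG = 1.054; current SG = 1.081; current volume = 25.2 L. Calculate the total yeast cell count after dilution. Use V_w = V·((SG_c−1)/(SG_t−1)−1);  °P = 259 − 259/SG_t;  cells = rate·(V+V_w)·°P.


V_w = 25.2·((1.081−1)/(1.054−1)−1) = 12.6000
V_final = 25.2 + 12.6000 = 37.8000
°P = 259 − 259/1.054 = 13.2694
cells = 0.89·37.8000·13.2694

446.4108 billion cells


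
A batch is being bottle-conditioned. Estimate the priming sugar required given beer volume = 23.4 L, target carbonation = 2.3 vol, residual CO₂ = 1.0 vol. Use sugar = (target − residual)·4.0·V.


sugar = (2.3 − 1.0)·4.0·23.4

121.6800 g


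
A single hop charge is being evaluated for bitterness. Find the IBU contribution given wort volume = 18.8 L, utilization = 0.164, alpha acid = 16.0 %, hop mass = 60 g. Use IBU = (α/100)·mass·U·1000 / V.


IBU = (16.0/100)·60·0.164·1000 / 18.8

83.7447 IBU


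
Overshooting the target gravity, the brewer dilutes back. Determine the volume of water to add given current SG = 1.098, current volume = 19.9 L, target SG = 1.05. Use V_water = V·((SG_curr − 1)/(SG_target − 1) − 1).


V_water = 19.9·((1.098 − 1)/(1.05 − 1) − 1)

19.1040 L


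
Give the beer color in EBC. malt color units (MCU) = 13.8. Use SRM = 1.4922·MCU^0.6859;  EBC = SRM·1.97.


SRM = 1.4922·13.8^0.6859 = 9.0296
EBC = 9.0296·1.97

17.7884 EBC


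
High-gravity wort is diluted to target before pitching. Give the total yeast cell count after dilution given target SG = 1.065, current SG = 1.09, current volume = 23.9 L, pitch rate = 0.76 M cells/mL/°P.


V_w = V·((SG_c−1)/(SG_t−1)−1);  °P = 259 − 259/SG_t;  cells = rate·(V+V_w)·°P
V_w = 23.9·((1.09−1)/(1.065−1)−1) = 9.1923
V_final = 23.9 + 9.1923 = 33.0923
°P = 259 − 259/1.065 = 15.8075
cells = 0.76·33.0923·15.8075

397.5614 billion cells


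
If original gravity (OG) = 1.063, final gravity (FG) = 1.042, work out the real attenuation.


AA = (OG−FG)/(OG−1)·100;  RA = AA·0.8192
AA = (1.063 − 1.042)/(1.063 − 1)·100 = 33.3333
RA = 33.3333·0.8192

27.3067 %


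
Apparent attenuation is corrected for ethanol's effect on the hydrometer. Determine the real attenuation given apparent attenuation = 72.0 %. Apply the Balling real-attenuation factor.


RA = AA · 0.8192
RA = 72.0 · 0.8192

58.9824 %


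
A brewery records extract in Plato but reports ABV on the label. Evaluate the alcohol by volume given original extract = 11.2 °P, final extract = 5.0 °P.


SG = 259/(259 − P);  ABV = (OG − FG)·131.25
OG = 259/(259 − 11.2) = 1.0452
FG = 259/(259 − 5.0) = 1.0197
ABV = (1.0452 − 1.0197)·131.25

3.3485 % ABV


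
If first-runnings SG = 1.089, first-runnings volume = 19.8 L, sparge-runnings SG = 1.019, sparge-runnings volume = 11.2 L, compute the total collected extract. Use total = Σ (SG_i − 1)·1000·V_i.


first = (1.089 − 1)·1000·19.8 = 1762.2000
sparge = (1.019 − 1)·1000·11.2 = 212.8000
total = 1762.2000 + 212.8000

1975.0000 gravity·L


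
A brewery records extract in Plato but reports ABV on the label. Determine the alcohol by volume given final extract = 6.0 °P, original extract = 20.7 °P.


SG = 259/(259 − P);  ABV = (OG − FG)·131.25
OG = 259/(259 − 20.7) = 1.0869
FG = 259/(259 − 6.0) = 1.0237
ABV = (1.0869 − 1.0237)·131.25

8.2884 % ABV


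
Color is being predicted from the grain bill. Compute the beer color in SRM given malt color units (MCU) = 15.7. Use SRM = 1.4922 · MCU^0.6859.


SRM = 1.4922 · 15.7^0.6859

9.8649 SRM


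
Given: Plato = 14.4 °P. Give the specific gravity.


SG = 259/(259 − P)
SG = 259/(259 − 14.4)

1.0589


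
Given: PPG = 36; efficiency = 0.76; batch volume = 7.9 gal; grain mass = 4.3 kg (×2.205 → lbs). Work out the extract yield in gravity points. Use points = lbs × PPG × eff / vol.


lbs = 4.3 × 2.205 = 9.4815
points = 9.4815 × 36 × 0.76 / 7.9

32.8372 points


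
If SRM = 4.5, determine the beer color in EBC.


EBC = SRM · 1.97
EBC = 4.5 · 1.97

8.8650 EBC


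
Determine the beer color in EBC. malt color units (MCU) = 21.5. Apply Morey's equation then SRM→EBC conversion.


SRM = 1.4922·MCU^0.6859;  EBC = SRM·1.97
SRM = 1.4922·21.5^0.6859 = 12.2390
EBC = 12.2390·1.97

24.1109 EBC


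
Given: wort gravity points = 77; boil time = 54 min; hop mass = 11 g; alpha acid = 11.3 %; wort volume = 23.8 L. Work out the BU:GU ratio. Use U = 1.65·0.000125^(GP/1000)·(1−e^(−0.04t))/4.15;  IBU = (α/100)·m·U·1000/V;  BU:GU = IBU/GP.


U = 1.65·0.000125^(77/1000)·(1−e^(−0.04·54))/4.15 = 0.1761
IBU = (11.3/100)·11·0.1761·1000/23.8 = 9.1955
BU:GU = 9.1955/77

0.1194


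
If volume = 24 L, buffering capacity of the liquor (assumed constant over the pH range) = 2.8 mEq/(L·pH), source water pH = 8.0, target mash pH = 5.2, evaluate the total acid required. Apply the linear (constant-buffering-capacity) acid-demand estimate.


acid = buffering capacity · (pH_source − pH_target) · V
acid = 2.8 · (8.0 − 5.2) · 24

188.1600 mEq


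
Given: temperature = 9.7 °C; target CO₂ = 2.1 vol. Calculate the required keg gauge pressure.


psi = vols/(0.01821 + 0.09011·e^(−0.04·T)) − 14.695
psi = 2.1/(0.01821 + 0.09011·e^(−0.04·9.7)) − 14.695

11.7728 psi


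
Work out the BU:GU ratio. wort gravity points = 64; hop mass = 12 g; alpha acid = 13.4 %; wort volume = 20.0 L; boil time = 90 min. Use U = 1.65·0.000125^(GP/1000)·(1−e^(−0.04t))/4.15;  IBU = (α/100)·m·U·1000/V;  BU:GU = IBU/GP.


U = 1.65·0.000125^(64/1000)·(1−e^(−0.04·90))/4.15 = 0.2176
IBU = (13.4/100)·12·0.2176·1000/20.0 = 17.4929
BU:GU = 17.4929/64

0.2733


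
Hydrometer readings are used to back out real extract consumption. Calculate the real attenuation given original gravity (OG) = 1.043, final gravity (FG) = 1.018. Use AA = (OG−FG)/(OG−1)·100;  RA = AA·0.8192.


AA = (1.043 − 1.018)/(1.043 − 1)·100 = 58.1395
RA = 58.1395·0.8192

47.6279 %


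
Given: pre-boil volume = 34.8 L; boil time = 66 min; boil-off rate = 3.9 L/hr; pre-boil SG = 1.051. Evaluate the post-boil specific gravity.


V_post = V_pre − rate·(t/60);  SG_post = 1 + (SG_pre−1)·V_pre/V_post
V_post = 34.8 − 3.9·(66/60) = 30.5100
SG_post = 1 + (1.051 − 1)·34.8/30.5100

1.0582


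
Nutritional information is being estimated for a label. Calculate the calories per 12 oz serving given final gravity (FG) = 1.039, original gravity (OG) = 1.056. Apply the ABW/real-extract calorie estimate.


ABW = (OG−FG)·131.25·0.79/FG;  °P = 259 − 259/SG (for OG→OE and FG→AE);  RE = 0.1808·OE + 0.8192·AE;  Cal = (6.9·ABW + 4·(RE−0.1))·FG·3.55
ABW = (1.056 − 1.039)·131.25·0.79/1.039 = 1.6965
OE = 259 − 259/1.056 = 13.7348 °P
AE = 259 − 259/1.039 = 9.7218 °P
RE = 0.1808·13.7348 + 0.8192·9.7218 = 10.4474 °P
Cal = (6.9·1.6965 + 4·(10.4474−0.1))·1.039·3.55

195.8405 kcal


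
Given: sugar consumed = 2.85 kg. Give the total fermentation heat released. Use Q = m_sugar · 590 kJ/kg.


Q = 2.85 · 590

1681.5000 kJ


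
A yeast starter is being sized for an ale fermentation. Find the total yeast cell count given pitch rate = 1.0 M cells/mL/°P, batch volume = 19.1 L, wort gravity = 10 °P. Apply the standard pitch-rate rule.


cells (billions) = rate · V_L · °P
cells = 1.0 · 19.1 · 10

191.0000 billion cells


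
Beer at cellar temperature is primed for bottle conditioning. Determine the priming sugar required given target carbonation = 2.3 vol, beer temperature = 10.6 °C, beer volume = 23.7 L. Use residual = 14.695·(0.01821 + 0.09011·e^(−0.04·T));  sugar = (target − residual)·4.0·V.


residual = 14.695·(0.01821 + 0.09011·e^(−0.04·10.6)) = 1.1342
sugar = (2.3 − 1.1342)·4.0·23.7

110.5214 g


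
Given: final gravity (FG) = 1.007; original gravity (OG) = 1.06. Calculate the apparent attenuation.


AA = (OG − FG)/(OG − 1) · 100
AA = (1.06 − 1.007)/(1.06 − 1) · 100

88.3333 %


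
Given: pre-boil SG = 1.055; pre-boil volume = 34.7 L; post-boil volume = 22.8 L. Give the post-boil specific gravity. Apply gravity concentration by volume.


SG_post = 1 + (SG_pre − 1)·V_pre/V_post
pts_pre = (1.055 − 1)·1000 = 55.0000
pts_post = 55.0000·34.7/22.8 = 83.7061
SG_post = 1 + 83.7061/1000

1.0837


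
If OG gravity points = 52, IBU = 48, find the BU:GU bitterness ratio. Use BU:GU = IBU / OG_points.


BU:GU = 48 / 52

0.9231


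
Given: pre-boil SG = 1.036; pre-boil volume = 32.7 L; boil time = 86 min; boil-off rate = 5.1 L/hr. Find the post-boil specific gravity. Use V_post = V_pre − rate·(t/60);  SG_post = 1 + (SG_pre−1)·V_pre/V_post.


V_post = 32.7 − 5.1·(86/60) = 25.3900
SG_post = 1 + (1.036 − 1)·32.7/25.3900

1.0464


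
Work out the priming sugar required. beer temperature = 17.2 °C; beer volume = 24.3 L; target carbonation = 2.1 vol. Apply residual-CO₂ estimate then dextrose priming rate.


residual = 14.695·(0.01821 + 0.09011·e^(−0.04·T));  sugar = (target − residual)·4.0·V
residual = 14.695·(0.01821 + 0.09011·e^(−0.04·17.2)) = 0.9331
sugar = (2.1 − 0.9331)·4.0·24.3

113.4231 g


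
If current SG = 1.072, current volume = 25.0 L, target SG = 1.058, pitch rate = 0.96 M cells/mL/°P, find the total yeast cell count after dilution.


V_w = V·((SG_c−1)/(SG_t−1)−1);  °P = 259 − 259/SG_t;  cells = rate·(V+V_w)·°P
V_w = 25.0·((1.072−1)/(1.058−1)−1) = 6.0345
V_final = 25.0 + 6.0345 = 31.0345
°P = 259 − 259/1.058 = 14.1985
cells = 0.96·31.0345·14.1985

423.0170 billion cells


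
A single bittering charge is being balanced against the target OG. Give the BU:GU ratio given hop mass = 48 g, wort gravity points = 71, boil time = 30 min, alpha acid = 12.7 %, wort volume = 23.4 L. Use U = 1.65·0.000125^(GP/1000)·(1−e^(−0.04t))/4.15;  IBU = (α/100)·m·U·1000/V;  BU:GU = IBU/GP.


U = 1.65·0.000125^(71/1000)·(1−e^(−0.04·30))/4.15 = 0.1468
IBU = (12.7/100)·48·0.1468·1000/23.4 = 38.2386
BU:GU = 38.2386/71

0.5386


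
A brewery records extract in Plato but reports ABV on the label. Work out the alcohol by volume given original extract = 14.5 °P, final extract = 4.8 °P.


SG = 259/(259 − P);  ABV = (OG − FG)·131.25
OG = 259/(259 − 14.5) = 1.0593
FG = 259/(259 − 4.8) = 1.0189
ABV = (1.0593 − 1.0189)·131.25

5.3054 % ABV


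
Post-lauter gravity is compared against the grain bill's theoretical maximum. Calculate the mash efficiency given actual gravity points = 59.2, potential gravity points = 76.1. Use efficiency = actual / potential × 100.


efficiency = 59.2 / 76.1 × 100

77.7924 %


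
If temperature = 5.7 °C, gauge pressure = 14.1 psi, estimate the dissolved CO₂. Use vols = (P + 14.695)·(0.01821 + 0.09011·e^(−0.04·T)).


vols = (14.1 + 14.695)·(0.01821 + 0.09011·e^(−0.04·5.7))

2.5901 volumes


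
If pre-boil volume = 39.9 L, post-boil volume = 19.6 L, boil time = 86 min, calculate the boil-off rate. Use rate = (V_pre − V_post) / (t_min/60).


rate = (39.9 − 19.6) / (86/60)

14.1628 L/hr


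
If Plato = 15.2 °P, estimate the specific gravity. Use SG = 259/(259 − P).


SG = 259/(259 − 15.2)

1.0623


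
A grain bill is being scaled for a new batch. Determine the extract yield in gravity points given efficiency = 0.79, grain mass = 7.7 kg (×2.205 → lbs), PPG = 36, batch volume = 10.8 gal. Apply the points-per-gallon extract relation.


points = lbs × PPG × eff / vol
lbs = 7.7 × 2.205 = 16.9785
points = 16.9785 × 36 × 0.79 / 10.8

44.7100 points


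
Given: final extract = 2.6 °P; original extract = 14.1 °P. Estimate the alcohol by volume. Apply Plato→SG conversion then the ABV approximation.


SG = 259/(259 − P);  ABV = (OG − FG)·131.25
OG = 259/(259 − 14.1) = 1.0576
FG = 259/(259 − 2.6) = 1.0101
ABV = (1.0576 − 1.0101)·131.25

6.2257 % ABV


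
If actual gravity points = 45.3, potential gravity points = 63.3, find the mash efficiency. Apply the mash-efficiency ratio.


efficiency = actual / potential × 100
efficiency = 45.3 / 63.3 × 100

71.5640 %


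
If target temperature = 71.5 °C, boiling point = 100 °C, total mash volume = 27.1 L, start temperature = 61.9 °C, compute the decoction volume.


V_dec = V_total·(T_target − T_start)/(T_boil − T_start)
V_dec = 27.1·(71.5 − 61.9)/(100 − 61.9)

6.8283 L


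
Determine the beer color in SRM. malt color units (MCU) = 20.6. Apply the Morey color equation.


SRM = 1.4922 · MCU^0.6859
SRM = 1.4922 · 20.6^0.6859

11.8853 SRM


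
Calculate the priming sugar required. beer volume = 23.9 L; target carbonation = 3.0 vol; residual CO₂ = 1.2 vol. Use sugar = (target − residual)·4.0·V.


sugar = (3.0 − 1.2)·4.0·23.9

172.0800 g


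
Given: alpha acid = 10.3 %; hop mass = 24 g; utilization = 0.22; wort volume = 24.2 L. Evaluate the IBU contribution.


IBU = (α/100)·mass·U·1000 / V
IBU = (10.3/100)·24·0.22·1000 / 24.2

22.4727 IBU


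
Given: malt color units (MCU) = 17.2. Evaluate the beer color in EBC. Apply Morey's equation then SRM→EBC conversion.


SRM = 1.4922·MCU^0.6859;  EBC = SRM·1.97
SRM = 1.4922·17.2^0.6859 = 10.5021
EBC = 10.5021·1.97

20.6891 EBC


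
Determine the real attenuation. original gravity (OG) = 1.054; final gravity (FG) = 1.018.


AA = (OG−FG)/(OG−1)·100;  RA = AA·0.8192
AA = (1.054 − 1.018)/(1.054 − 1)·100 = 66.6667
RA = 66.6667·0.8192

54.6133 %


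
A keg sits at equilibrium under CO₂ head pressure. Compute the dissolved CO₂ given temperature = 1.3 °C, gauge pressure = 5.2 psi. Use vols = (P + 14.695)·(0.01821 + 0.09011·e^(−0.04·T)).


vols = (5.2 + 14.695)·(0.01821 + 0.09011·e^(−0.04·1.3))

2.0642 volumes


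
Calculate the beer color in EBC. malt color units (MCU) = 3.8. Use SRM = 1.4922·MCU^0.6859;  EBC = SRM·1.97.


SRM = 1.4922·3.8^0.6859 = 3.7282
EBC = 3.7282·1.97

7.3446 EBC


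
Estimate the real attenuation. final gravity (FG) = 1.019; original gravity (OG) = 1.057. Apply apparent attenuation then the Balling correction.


AA = (OG−FG)/(OG−1)·100;  RA = AA·0.8192
AA = (1.057 − 1.019)/(1.057 − 1)·100 = 66.6667
RA = 66.6667·0.8192

54.6133 %


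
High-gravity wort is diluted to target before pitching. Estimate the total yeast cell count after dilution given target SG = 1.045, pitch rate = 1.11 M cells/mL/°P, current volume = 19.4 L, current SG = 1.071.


V_w = V·((SG_c−1)/(SG_t−1)−1);  °P = 259 − 259/SG_t;  cells = rate·(V+V_w)·°P
V_w = 19.4·((1.071−1)/(1.045−1)−1) = 11.2089
V_final = 19.4 + 11.2089 = 30.6089
°P = 259 − 259/1.045 = 11.1531
cells = 1.11·30.6089·11.1531

378.9366 billion cells


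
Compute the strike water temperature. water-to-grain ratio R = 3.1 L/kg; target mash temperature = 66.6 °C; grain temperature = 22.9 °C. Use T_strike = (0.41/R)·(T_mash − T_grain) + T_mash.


T_strike = (0.41/3.1)·(66.6 − 22.9) + 66.6

72.3797 °C


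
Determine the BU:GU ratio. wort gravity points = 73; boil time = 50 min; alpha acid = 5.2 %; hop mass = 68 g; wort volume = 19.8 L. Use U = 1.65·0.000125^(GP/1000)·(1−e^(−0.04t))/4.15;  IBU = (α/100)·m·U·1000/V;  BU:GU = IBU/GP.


U = 1.65·0.000125^(73/1000)·(1−e^(−0.04·50))/4.15 = 0.1784
IBU = (5.2/100)·68·0.1784·1000/19.8 = 31.8570
BU:GU = 31.8570/73

0.4364


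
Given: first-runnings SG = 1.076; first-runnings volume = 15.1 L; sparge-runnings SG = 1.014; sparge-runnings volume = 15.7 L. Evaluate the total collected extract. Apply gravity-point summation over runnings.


total = Σ (SG_i − 1)·1000·V_i
first = (1.076 − 1)·1000·15.1 = 1147.6000
sparge = (1.014 − 1)·1000·15.7 = 219.8000
total = 1147.6000 + 219.8000

1367.4000 gravity·L


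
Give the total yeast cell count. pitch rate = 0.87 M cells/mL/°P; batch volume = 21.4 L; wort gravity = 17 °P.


cells (billions) = rate · V_L · °P
cells = 0.87 · 21.4 · 17

316.5060 billion cells


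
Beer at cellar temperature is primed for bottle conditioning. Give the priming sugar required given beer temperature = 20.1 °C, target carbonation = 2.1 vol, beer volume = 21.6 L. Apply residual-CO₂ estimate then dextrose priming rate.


residual = 14.695·(0.01821 + 0.09011·e^(−0.04·T));  sugar = (target − residual)·4.0·V
residual = 14.695·(0.01821 + 0.09011·e^(−0.04·20.1)) = 0.8602
sugar = (2.1 − 0.8602)·4.0·21.6

107.1181 g


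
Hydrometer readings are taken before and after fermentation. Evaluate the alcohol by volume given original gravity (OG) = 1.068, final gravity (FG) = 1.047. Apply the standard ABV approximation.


ABV = (OG − FG) · 131.25
ABV = (1.068 − 1.047) · 131.25

2.7563 % ABV


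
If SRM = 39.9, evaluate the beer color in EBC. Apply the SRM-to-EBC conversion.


EBC = SRM · 1.97
EBC = 39.9 · 1.97

78.6030 EBC


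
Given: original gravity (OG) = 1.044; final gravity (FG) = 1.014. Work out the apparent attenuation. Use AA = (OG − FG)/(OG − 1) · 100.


AA = (1.044 − 1.014)/(1.044 − 1) · 100

68.1818 %


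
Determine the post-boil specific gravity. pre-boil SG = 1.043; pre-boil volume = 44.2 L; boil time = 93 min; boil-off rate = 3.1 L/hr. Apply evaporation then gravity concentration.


V_post = V_pre − rate·(t/60);  SG_post = 1 + (SG_pre−1)·V_pre/V_post
V_post = 44.2 − 3.1·(93/60) = 39.3950
SG_post = 1 + (1.043 − 1)·44.2/39.3950

1.0482


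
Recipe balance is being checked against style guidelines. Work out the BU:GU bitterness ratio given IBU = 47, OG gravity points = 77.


BU:GU = IBU / OG_points
BU:GU = 47 / 77

0.6104


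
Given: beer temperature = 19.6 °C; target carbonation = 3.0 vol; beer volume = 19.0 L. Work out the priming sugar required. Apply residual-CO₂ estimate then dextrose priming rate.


residual = 14.695·(0.01821 + 0.09011·e^(−0.04·T));  sugar = (target − residual)·4.0·V
residual = 14.695·(0.01821 + 0.09011·e^(−0.04·19.6)) = 0.8722
sugar = (3.0 − 0.8722)·4.0·19.0

161.7144 g


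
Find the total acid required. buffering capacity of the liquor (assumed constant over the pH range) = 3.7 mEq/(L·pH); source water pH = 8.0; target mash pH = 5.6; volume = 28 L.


acid = buffering capacity · (pH_source − pH_target) · V
acid = 3.7 · (8.0 − 5.6) · 28

248.6400 mEq


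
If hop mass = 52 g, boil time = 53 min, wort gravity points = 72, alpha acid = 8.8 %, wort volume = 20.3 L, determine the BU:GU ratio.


U = 1.65·0.000125^(GP/1000)·(1−e^(−0.04t))/4.15;  IBU = (α/100)·m·U·1000/V;  BU:GU = IBU/GP
U = 1.65·0.000125^(72/1000)·(1−e^(−0.04·53))/4.15 = 0.1832
IBU = (8.8/100)·52·0.1832·1000/20.3 = 41.2924
BU:GU = 41.2924/72

0.5735


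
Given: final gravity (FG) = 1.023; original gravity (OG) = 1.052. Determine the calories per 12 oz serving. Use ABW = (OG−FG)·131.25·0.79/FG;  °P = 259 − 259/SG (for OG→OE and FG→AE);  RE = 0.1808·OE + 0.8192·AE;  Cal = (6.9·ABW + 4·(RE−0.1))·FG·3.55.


ABW = (1.052 − 1.023)·131.25·0.79/1.023 = 2.9393
OE = 259 − 259/1.052 = 12.8023 °P
AE = 259 − 259/1.023 = 5.8231 °P
RE = 0.1808·12.8023 + 0.8192·5.8231 = 7.0849 °P
Cal = (6.9·2.9393 + 4·(7.0849−0.1))·1.023·3.55

175.1219 kcal


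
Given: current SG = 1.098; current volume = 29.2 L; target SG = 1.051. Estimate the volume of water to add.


V_water = V·((SG_curr − 1)/(SG_target − 1) − 1)
V_water = 29.2·((1.098 − 1)/(1.051 − 1) − 1)

26.9098 L


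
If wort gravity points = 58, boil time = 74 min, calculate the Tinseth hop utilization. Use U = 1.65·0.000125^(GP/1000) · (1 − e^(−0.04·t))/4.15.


bigness = 1.65·0.000125^(58/1000) = 0.9797
boil_factor = (1 − e^(−0.04·74))/4.15 = 0.2285
U = 0.9797 · 0.2285

0.2238


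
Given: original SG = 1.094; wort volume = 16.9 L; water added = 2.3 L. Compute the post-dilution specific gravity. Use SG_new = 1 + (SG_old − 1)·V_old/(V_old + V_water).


pts = (1.094 − 1)·1000·16.9/(16.9 + 2.3) = 82.7396
SG_new = 1 + 82.7396/1000

1.0827


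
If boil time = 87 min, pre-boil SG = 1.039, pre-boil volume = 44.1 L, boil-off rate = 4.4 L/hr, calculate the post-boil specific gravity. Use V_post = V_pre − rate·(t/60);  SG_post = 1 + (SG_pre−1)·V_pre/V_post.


V_post = 44.1 − 4.4·(87/60) = 37.7200
SG_post = 1 + (1.039 − 1)·44.1/37.7200

1.0456


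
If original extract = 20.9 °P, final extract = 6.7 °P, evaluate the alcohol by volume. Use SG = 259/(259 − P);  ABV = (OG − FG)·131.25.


OG = 259/(259 − 20.9) = 1.0878
FG = 259/(259 − 6.7) = 1.0266
ABV = (1.0878 − 1.0266)·131.25

8.0355 % ABV


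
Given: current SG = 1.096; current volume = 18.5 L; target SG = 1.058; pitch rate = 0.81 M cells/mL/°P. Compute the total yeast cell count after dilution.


V_w = V·((SG_c−1)/(SG_t−1)−1);  °P = 259 − 259/SG_t;  cells = rate·(V+V_w)·°P
V_w = 18.5·((1.096−1)/(1.058−1)−1) = 12.1207
V_final = 18.5 + 12.1207 = 30.6207
°P = 259 − 259/1.058 = 14.1985
cells = 0.81·30.6207·14.1985

352.1617 billion cells


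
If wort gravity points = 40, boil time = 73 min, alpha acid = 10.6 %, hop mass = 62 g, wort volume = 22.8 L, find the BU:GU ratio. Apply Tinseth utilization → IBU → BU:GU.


U = 1.65·0.000125^(GP/1000)·(1−e^(−0.04t))/4.15;  IBU = (α/100)·m·U·1000/V;  BU:GU = IBU/GP
U = 1.65·0.000125^(40/1000)·(1−e^(−0.04·73))/4.15 = 0.2626
IBU = (10.6/100)·62·0.2626·1000/22.8 = 75.6827
BU:GU = 75.6827/40

1.8921


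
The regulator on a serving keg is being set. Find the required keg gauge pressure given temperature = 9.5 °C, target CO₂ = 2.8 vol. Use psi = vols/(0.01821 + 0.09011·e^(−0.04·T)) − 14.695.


psi = 2.8/(0.01821 + 0.09011·e^(−0.04·9.5)) − 14.695

20.3783 psi


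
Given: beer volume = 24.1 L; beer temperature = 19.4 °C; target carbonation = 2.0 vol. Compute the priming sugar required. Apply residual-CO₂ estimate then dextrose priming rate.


residual = 14.695·(0.01821 + 0.09011·e^(−0.04·T));  sugar = (target − residual)·4.0·V
residual = 14.695·(0.01821 + 0.09011·e^(−0.04·19.4)) = 0.8770
sugar = (2.0 − 0.8770)·4.0·24.1

108.2539 g


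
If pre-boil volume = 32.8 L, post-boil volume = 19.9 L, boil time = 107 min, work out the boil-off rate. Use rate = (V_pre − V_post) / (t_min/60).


rate = (32.8 − 19.9) / (107/60)

7.2336 L/hr


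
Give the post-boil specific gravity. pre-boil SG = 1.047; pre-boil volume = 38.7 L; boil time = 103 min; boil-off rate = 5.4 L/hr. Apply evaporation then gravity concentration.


V_post = V_pre − rate·(t/60);  SG_post = 1 + (SG_pre−1)·V_pre/V_post
V_post = 38.7 − 5.4·(103/60) = 29.4300
SG_post = 1 + (1.047 − 1)·38.7/29.4300

1.0618


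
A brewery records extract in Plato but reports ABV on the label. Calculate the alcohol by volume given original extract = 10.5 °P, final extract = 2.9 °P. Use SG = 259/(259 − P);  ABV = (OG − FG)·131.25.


OG = 259/(259 − 10.5) = 1.0423
FG = 259/(259 − 2.9) = 1.0113
ABV = (1.0423 − 1.0113)·131.25

4.0595 % ABV


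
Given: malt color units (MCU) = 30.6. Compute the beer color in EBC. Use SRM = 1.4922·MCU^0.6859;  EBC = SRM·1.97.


SRM = 1.4922·30.6^0.6859 = 15.5913
EBC = 15.5913·1.97

30.7149 EBC


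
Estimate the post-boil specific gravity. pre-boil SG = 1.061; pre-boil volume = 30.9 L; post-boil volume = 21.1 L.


SG_post = 1 + (SG_pre − 1)·V_pre/V_post
pts_pre = (1.061 − 1)·1000 = 61.0000
pts_post = 61.0000·30.9/21.1 = 89.3318
SG_post = 1 + 89.3318/1000

1.0893


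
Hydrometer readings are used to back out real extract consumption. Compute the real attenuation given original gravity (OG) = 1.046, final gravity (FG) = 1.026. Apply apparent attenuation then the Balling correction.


AA = (OG−FG)/(OG−1)·100;  RA = AA·0.8192
AA = (1.046 − 1.026)/(1.046 − 1)·100 = 43.4783
RA = 43.4783·0.8192

35.6174 %


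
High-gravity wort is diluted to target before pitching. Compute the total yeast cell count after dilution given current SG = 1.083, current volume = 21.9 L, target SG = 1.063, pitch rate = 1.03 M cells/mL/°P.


V_w = V·((SG_c−1)/(SG_t−1)−1);  °P = 259 − 259/SG_t;  cells = rate·(V+V_w)·°P
V_w = 21.9·((1.083−1)/(1.063−1)−1) = 6.9524
V_final = 21.9 + 6.9524 = 28.8524
°P = 259 − 259/1.063 = 15.3500
cells = 1.03·28.8524·15.3500

456.1692 billion cells


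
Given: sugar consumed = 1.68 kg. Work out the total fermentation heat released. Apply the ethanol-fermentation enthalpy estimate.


Q = m_sugar · 590 kJ/kg
Q = 1.68 · 590

991.2000 kJ


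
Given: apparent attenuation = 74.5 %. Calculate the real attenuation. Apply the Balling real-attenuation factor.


RA = AA · 0.8192
RA = 74.5 · 0.8192

61.0304 %


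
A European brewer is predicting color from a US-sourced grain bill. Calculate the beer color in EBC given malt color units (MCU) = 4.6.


SRM = 1.4922·MCU^0.6859;  EBC = SRM·1.97
SRM = 1.4922·4.6^0.6859 = 4.2502
EBC = 4.2502·1.97

8.3730 EBC


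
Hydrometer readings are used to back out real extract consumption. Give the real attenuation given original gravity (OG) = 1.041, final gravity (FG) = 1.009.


AA = (OG−FG)/(OG−1)·100;  RA = AA·0.8192
AA = (1.041 − 1.009)/(1.041 − 1)·100 = 78.0488
RA = 78.0488·0.8192

63.9376 %


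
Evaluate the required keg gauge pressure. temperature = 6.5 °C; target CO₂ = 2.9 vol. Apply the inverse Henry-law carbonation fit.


psi = vols/(0.01821 + 0.09011·e^(−0.04·T)) − 14.695
psi = 2.9/(0.01821 + 0.09011·e^(−0.04·6.5)) − 14.695

18.3762 psi


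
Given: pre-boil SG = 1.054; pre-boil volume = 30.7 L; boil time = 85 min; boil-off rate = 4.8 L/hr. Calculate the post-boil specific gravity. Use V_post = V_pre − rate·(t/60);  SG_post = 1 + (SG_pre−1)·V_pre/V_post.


V_post = 30.7 − 4.8·(85/60) = 23.9000
SG_post = 1 + (1.054 − 1)·30.7/23.9000

1.0694


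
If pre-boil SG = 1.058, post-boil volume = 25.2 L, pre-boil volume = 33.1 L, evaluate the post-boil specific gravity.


SG_post = 1 + (SG_pre − 1)·V_pre/V_post
pts_pre = (1.058 − 1)·1000 = 58.0000
pts_post = 58.0000·33.1/25.2 = 76.1825
SG_post = 1 + 76.1825/1000

1.0762


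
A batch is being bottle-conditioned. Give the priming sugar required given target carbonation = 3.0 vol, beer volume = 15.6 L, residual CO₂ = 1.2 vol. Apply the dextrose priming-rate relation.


sugar = (target − residual)·4.0·V
sugar = (3.0 − 1.2)·4.0·15.6

112.3200 g


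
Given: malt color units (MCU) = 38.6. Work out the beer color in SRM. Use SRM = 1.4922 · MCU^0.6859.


SRM = 1.4922 · 38.6^0.6859

18.2838 SRM


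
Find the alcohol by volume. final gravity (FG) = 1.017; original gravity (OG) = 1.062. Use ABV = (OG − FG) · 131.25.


ABV = (1.062 − 1.017) · 131.25

5.9063 % ABV


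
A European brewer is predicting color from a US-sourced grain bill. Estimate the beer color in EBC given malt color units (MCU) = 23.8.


SRM = 1.4922·MCU^0.6859;  EBC = SRM·1.97
SRM = 1.4922·23.8^0.6859 = 13.1226
EBC = 13.1226·1.97

25.8516 EBC


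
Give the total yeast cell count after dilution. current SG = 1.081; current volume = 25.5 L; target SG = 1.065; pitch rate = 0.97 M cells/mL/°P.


V_w = V·((SG_c−1)/(SG_t−1)−1);  °P = 259 − 259/SG_t;  cells = rate·(V+V_w)·°P
V_w = 25.5·((1.081−1)/(1.065−1)−1) = 6.2769
V_final = 25.5 + 6.2769 = 31.7769
°P = 259 − 259/1.065 = 15.8075
cells = 0.97·31.7769·15.8075

487.2447 billion cells


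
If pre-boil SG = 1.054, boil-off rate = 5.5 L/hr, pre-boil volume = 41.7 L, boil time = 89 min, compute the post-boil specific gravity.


V_post = V_pre − rate·(t/60);  SG_post = 1 + (SG_pre−1)·V_pre/V_post
V_post = 41.7 − 5.5·(89/60) = 33.5417
SG_post = 1 + (1.054 − 1)·41.7/33.5417

1.0671


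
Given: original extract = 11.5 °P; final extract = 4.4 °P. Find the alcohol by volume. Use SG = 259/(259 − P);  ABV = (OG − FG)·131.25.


OG = 259/(259 − 11.5) = 1.0465
FG = 259/(259 − 4.4) = 1.0173
ABV = (1.0465 − 1.0173)·131.25

3.8302 % ABV


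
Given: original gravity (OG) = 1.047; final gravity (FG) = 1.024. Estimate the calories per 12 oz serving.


ABW = (OG−FG)·131.25·0.79/FG;  °P = 259 − 259/SG (for OG→OE and FG→AE);  RE = 0.1808·OE + 0.8192·AE;  Cal = (6.9·ABW + 4·(RE−0.1))·FG·3.55
ABW = (1.047 − 1.024)·131.25·0.79/1.024 = 2.3289
OE = 259 − 259/1.047 = 11.6266 °P
AE = 259 − 259/1.024 = 6.0703 °P
RE = 0.1808·11.6266 + 0.8192·6.0703 = 7.0749 °P
Cal = (6.9·2.3289 + 4·(7.0749−0.1))·1.024·3.55

159.8363 kcal


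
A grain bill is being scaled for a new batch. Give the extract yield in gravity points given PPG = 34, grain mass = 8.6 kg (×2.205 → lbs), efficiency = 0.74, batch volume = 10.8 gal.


points = lbs × PPG × eff / vol
lbs = 8.6 × 2.205 = 18.9630
points = 18.9630 × 34 × 0.74 / 10.8

44.1768 points


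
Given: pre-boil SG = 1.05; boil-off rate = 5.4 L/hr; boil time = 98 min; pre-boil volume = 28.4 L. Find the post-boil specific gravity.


V_post = V_pre − rate·(t/60);  SG_post = 1 + (SG_pre−1)·V_pre/V_post
V_post = 28.4 − 5.4·(98/60) = 19.5800
SG_post = 1 + (1.05 − 1)·28.4/19.5800

1.0725


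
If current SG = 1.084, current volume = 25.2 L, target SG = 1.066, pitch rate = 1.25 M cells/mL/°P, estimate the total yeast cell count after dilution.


V_w = V·((SG_c−1)/(SG_t−1)−1);  °P = 259 − 259/SG_t;  cells = rate·(V+V_w)·°P
V_w = 25.2·((1.084−1)/(1.066−1)−1) = 6.8727
V_final = 25.2 + 6.8727 = 32.0727
°P = 259 − 259/1.066 = 16.0356
cells = 1.25·32.0727·16.0356

642.8837 billion cells


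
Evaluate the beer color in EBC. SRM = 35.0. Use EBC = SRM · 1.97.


EBC = 35.0 · 1.97

68.9500 EBC


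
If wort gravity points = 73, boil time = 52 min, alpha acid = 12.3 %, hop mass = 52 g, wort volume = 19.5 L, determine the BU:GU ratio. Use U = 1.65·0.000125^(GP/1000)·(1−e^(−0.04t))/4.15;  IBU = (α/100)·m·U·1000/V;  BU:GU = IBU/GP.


U = 1.65·0.000125^(73/1000)·(1−e^(−0.04·52))/4.15 = 0.1805
IBU = (12.3/100)·52·0.1805·1000/19.5 = 59.2143
BU:GU = 59.2143/73

0.8112


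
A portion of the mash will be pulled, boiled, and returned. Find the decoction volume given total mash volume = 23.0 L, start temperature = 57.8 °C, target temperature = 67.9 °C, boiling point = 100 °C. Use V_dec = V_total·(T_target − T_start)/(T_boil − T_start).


V_dec = 23.0·(67.9 − 57.8)/(100 − 57.8)

5.5047 L


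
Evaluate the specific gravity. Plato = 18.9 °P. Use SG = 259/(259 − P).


SG = 259/(259 − 18.9)

1.0787


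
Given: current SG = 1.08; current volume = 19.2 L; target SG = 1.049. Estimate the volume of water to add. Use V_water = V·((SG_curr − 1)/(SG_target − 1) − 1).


V_water = 19.2·((1.08 − 1)/(1.049 − 1) − 1)

12.1469 L


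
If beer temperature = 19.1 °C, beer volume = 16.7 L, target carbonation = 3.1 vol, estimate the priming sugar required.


residual = 14.695·(0.01821 + 0.09011·e^(−0.04·T));  sugar = (target − residual)·4.0·V
residual = 14.695·(0.01821 + 0.09011·e^(−0.04·19.1)) = 0.8844
sugar = (3.1 − 0.8844)·4.0·16.7

148.0026 g


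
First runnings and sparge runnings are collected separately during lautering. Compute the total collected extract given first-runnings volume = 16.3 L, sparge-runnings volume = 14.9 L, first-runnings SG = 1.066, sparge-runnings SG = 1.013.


total = Σ (SG_i − 1)·1000·V_i
first = (1.066 − 1)·1000·16.3 = 1075.8000
sparge = (1.013 − 1)·1000·14.9 = 193.7000
total = 1075.8000 + 193.7000

1269.5000 gravity·L


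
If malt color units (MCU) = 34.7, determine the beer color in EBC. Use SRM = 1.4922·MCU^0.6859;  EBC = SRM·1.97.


SRM = 1.4922·34.7^0.6859 = 16.9957
EBC = 16.9957·1.97

33.4815 EBC


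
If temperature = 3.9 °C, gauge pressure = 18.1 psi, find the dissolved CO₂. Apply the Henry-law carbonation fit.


vols = (P + 14.695)·(0.01821 + 0.09011·e^(−0.04·T))
vols = (18.1 + 14.695)·(0.01821 + 0.09011·e^(−0.04·3.9))

3.1255 volumes


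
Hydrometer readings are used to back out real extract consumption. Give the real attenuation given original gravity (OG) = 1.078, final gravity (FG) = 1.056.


AA = (OG−FG)/(OG−1)·100;  RA = AA·0.8192
AA = (1.078 − 1.056)/(1.078 − 1)·100 = 28.2051
RA = 28.2051·0.8192

23.1056 %


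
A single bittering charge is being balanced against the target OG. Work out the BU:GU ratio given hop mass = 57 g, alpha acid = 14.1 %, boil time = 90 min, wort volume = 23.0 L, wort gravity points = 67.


U = 1.65·0.000125^(GP/1000)·(1−e^(−0.04t))/4.15;  IBU = (α/100)·m·U·1000/V;  BU:GU = IBU/GP
U = 1.65·0.000125^(67/1000)·(1−e^(−0.04·90))/4.15 = 0.2118
IBU = (14.1/100)·57·0.2118·1000/23.0 = 74.0054
BU:GU = 74.0054/67

1.1046


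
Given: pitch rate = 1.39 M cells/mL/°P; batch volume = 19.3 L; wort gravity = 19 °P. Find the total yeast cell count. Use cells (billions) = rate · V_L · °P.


cells = 1.39 · 19.3 · 19

509.7130 billion cells


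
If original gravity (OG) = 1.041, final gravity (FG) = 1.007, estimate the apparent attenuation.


AA = (OG − FG)/(OG − 1) · 100
AA = (1.041 − 1.007)/(1.041 − 1) · 100

82.9268 %


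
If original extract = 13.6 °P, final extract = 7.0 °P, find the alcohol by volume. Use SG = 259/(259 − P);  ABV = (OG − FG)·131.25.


OG = 259/(259 − 13.6) = 1.0554
FG = 259/(259 − 7.0) = 1.0278
ABV = (1.0554 − 1.0278)·131.25

3.6280 % ABV


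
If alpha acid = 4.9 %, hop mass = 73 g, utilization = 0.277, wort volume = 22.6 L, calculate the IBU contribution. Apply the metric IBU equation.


IBU = (α/100)·mass·U·1000 / V
IBU = (4.9/100)·73·0.277·1000 / 22.6

43.8420 IBU


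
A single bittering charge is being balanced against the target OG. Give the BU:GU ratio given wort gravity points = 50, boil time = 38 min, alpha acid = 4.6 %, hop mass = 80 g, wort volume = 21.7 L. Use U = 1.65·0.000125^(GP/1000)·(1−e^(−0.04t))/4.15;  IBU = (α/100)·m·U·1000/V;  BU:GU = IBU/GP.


U = 1.65·0.000125^(50/1000)·(1−e^(−0.04·38))/4.15 = 0.1982
IBU = (4.6/100)·80·0.1982·1000/21.7 = 33.6109
BU:GU = 33.6109/50

0.6722


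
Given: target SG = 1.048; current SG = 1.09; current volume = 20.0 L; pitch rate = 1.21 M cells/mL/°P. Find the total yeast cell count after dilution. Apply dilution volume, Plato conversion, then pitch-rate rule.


V_w = V·((SG_c−1)/(SG_t−1)−1);  °P = 259 − 259/SG_t;  cells = rate·(V+V_w)·°P
V_w = 20.0·((1.09−1)/(1.048−1)−1) = 17.5000
V_final = 20.0 + 17.5000 = 37.5000
°P = 259 − 259/1.048 = 11.8626
cells = 1.21·37.5000·11.8626

538.2653 billion cells


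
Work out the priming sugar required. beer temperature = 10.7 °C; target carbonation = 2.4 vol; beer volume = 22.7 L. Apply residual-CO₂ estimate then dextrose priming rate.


residual = 14.695·(0.01821 + 0.09011·e^(−0.04·T));  sugar = (target − residual)·4.0·V
residual = 14.695·(0.01821 + 0.09011·e^(−0.04·10.7)) = 1.1307
sugar = (2.4 − 1.1307)·4.0·22.7

115.2522 g
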